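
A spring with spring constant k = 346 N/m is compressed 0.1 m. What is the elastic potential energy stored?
PE = ½kx² = ½×346×0.1² = 1.73 J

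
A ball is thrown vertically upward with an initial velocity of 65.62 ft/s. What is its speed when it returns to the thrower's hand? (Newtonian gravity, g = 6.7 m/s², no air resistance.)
By conservation of energy, the ball returns at the same speed = 65.62 ft/s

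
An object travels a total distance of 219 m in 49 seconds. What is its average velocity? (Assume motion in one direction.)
v_avg = Δd / Δt = 219 / 49 = 4.47 m/s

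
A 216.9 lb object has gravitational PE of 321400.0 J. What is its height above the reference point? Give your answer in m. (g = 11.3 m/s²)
PE = mgh → h = PE/(mg) = 3.214e+05 J / (98.38 kg × 11.3 m/s²) = 289.1 m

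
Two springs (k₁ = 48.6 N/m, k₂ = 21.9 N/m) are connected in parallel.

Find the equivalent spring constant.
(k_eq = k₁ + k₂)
k_eq = k₁ + k₂ = 48.6 + 21.9 = 70.5 N/m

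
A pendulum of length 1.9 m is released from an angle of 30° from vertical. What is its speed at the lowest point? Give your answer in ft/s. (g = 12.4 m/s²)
h = L(1 − cosθ) = 1.9×(1 − cos30°) = 0.2546 m
v = √(2gh) = √(2×12.4×0.2546) = 2.513 m/s = 8.243 ft/s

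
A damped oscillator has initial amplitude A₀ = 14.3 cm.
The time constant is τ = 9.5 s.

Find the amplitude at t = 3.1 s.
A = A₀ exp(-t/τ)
A = A₀ exp(−t/τ) = 14.3×exp(−3.1/9.5) = 10.32 cm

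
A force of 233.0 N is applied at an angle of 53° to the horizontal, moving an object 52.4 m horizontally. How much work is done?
W = Fd cosθ = 233.0×52.4×cos(53°) = 7347.7 J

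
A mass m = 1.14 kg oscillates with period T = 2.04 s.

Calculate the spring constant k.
T = 2π√(m/k) → k = m(2π/T)² = 1.14×(2π/2.04)² = 10.81 N/m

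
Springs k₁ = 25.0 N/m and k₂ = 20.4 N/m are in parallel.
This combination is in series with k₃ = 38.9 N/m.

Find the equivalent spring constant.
k₁₂ = k₁ + k₂ = 45.4 N/m (parallel)
1/k_eq = 1/k₁₂ + 1/k₃ → k_eq = 20.95 N/m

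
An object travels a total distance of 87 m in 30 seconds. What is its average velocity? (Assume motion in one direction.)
v_avg = Δd / Δt = 87 / 30 = 2.9 m/s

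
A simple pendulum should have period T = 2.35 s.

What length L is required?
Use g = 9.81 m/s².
T = 2π√(L/g) → L = g(T/2π)² = 9.81×(2.35/2π)² = 1.372 m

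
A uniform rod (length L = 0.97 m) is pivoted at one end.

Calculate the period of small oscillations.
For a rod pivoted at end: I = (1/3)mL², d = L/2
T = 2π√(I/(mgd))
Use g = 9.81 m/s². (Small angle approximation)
I/m = (1/3)L² = 0.3136 m²; d = L/2 = 0.485 m
T = 2π√(I/(mgd)) = 2π√(0.3136/(9.81×0.485)) = 1.613 s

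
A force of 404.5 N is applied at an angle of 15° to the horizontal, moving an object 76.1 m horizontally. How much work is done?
W = Fd cosθ = 404.5×76.1×cos(15°) = 29734.0 J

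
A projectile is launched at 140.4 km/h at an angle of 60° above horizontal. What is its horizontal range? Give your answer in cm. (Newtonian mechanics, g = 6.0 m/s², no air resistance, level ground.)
R = v₀² sin(2θ) / g (with unit conversion) = 21950.0 cm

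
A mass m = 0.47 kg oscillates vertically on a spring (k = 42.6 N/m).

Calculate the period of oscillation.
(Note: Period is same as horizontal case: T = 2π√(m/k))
T = 2π√(m/k) = 2π√(0.47/42.6) = 0.66 s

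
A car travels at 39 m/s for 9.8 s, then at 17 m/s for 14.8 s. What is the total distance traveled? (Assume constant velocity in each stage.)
d₁ = v₁t₁ = 39 × 9.8 = 382.2 m
d₂ = v₂t₂ = 17 × 14.8 = 251.6 m
d_total = 382.2 + 251.6 = 633.8 m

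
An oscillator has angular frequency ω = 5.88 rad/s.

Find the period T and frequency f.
T = 2π/ω = 2π/5.88 = 1.069 s; f = ω/2π = 0.9358 Hz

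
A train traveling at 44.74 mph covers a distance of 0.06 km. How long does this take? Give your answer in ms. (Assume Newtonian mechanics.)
t = d/v (with unit conversion) = 3000.0 ms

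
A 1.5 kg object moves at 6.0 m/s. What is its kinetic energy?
KE = ½mv² = ½×1.5×6.0² = 27.0 J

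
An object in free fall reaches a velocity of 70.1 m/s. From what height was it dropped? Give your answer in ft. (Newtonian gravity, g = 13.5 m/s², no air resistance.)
h = v²/(2g) (with unit conversion) = 597.1 ft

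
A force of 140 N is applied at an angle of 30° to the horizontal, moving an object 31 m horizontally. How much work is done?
W = Fd cosθ = 140×31×cos(30°) = 3758.6 J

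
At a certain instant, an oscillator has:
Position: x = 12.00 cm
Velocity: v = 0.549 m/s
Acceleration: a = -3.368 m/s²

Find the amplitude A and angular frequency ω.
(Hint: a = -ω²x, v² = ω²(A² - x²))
a = −ω²x → ω = √(|a|/x) = √(3.368/0.12) = 5.298 rad/s
v² = ω²(A² − x²) → A = √(x² + v²/ω²) = √(0.12² + 0.549²/5.298²) = 0.1586 m = 15.86 cm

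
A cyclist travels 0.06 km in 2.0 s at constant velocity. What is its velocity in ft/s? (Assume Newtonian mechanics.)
v = d/t (with unit conversion) = 98.43 ft/s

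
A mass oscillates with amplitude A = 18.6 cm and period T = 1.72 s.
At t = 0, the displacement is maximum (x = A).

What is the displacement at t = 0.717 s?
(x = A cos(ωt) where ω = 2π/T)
ω = 2π/T = 2π/1.72 = 3.653 rad/s
x = A cos(ωt) = 18.6×cos(3.653×0.717) = -16.12 cm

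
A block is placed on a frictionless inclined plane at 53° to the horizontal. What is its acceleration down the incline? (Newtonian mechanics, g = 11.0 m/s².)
a = g sin(θ) = 11.0 × sin(53°) = 11.0 × 0.7986 = 8.78 m/s²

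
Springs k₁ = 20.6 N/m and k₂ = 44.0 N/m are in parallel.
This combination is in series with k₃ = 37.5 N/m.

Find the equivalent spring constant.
k₁₂ = k₁ + k₂ = 64.6 N/m (parallel)
1/k_eq = 1/k₁₂ + 1/k₃ → k_eq = 23.73 N/m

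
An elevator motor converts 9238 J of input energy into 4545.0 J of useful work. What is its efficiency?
η = W_out/W_in = 4545.0/9238 = 0.492 = 49.2%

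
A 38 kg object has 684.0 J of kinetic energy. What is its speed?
KE = ½mv² → v = √(2KE/m) = √(2×684.0/38) = 6.0 m/s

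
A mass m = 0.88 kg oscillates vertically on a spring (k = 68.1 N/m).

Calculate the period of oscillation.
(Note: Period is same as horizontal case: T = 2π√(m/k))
T = 2π√(m/k) = 2π√(0.88/68.1) = 0.7142 s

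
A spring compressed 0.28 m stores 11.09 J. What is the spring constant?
PE = ½kx² → k = 2PE/x² = 2×11.09/0.28² = 282.9 N/m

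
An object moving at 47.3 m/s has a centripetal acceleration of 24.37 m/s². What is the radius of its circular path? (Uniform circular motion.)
r = v²/a_c = 47.3²/24.37 = 91.81 m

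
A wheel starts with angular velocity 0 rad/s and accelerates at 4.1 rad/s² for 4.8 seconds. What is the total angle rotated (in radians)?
θ = ω₀t + ½αt² = 0×4.8 + ½×4.1×4.8² = 47.23 rad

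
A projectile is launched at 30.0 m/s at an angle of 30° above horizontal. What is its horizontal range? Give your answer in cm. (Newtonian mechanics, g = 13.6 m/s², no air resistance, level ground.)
R = v₀² sin(2θ) / g (with unit conversion) = 5731.0 cm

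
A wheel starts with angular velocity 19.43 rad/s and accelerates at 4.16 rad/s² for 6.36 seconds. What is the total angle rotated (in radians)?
θ = ω₀t + ½αt² = 19.43×6.36 + ½×4.16×6.36² = 207.71 rad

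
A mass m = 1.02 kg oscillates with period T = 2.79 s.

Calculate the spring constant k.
T = 2π√(m/k) → k = m(2π/T)² = 1.02×(2π/2.79)² = 5.173 N/m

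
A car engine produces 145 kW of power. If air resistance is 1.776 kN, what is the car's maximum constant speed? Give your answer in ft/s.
P = Fv → v = P/F = 145000 W / 1776 N = 81.64 m/s = 267.9 ft/s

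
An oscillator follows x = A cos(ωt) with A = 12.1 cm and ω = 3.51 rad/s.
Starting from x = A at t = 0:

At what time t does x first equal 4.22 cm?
cos(ωt) = x/A = 4.22/12.1 = 0.3488
ωt = arccos(0.3488) = 1.215 rad
t = 1.215/3.51 = 0.346 s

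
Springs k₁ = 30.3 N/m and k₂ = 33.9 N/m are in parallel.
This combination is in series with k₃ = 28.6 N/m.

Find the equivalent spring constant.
k₁₂ = k₁ + k₂ = 64.2 N/m (parallel)
1/k_eq = 1/k₁₂ + 1/k₃ → k_eq = 19.79 N/m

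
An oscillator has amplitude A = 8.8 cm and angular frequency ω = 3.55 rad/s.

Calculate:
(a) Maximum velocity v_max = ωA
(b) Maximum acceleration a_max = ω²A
v_max = ωA = 3.55×0.088 = 0.3124 m/s
a_max = ω²A = 3.55²×0.088 = 1.109 m/s²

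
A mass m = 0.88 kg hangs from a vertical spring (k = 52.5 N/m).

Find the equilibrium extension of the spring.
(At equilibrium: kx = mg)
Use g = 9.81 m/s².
x_eq = mg/k = 0.88×9.81/52.5 = 0.1644 m = 16.44 cm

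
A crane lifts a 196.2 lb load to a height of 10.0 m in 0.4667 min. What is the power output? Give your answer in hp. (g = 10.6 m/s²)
W = mgh = 88.99×10.6×10 = 9433 J
P = W/t = 9433/28 = 336.9 W = 0.4518 hp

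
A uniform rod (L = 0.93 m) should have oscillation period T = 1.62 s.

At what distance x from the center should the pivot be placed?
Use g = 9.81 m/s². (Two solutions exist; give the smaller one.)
T = 2π√((L²/12 + x²)/(gx)). Let c = T²g/(4π²) = 0.6521.
x² − cx + L²/12 = 0 → x = (c − √(c² − L²/3))/2 = 0.141 m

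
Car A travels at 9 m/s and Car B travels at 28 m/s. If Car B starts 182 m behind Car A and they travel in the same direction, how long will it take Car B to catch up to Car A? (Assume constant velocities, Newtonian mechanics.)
Relative speed: v_rel = 28 - 9 = 19 m/s
Time to catch: t = d₀/v_rel = 182/19 = 9.58 s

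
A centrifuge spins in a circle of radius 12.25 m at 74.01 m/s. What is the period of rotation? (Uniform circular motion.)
T = 2πr/v = 2π×12.25/74.01 = 1.04 s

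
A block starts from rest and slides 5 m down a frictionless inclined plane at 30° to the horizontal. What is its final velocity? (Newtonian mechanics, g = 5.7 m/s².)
a = g sin(θ) = 5.7 × sin(30°) = 2.85 m/s²
v = √(2ad) = √(2 × 2.85 × 5) = 5.34 m/s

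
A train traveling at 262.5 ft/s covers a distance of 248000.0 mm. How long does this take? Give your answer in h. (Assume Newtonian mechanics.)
t = d/v (with unit conversion) = 0.000861 h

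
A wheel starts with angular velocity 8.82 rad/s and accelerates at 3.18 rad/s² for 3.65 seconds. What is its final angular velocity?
ω = ω₀ + αt = 8.82 + 3.18 × 3.65 = 20.43 rad/s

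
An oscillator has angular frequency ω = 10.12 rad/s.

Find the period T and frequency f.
T = 2π/ω = 2π/10.12 = 0.6209 s; f = ω/2π = 1.611 Hz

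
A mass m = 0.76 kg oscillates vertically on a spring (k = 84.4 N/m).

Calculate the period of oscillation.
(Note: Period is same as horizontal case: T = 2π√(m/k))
T = 2π√(m/k) = 2π√(0.76/84.4) = 0.5962 s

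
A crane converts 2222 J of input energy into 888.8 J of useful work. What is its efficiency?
η = W_out/W_in = 888.8/2222 = 0.4 = 40.0%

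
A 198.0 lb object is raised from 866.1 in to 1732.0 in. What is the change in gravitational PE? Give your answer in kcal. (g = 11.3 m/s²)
ΔPE = mg(h₂ − h₁) = 89.81 kg × 11.3 m/s² × (43.99 − 22) m = 2.232e+04 J = 5.335 kcal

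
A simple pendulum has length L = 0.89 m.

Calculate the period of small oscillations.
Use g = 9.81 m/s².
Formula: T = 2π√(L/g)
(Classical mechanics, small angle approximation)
T = 2π√(L/g) = 2π√(0.89/9.81) = 1.893 s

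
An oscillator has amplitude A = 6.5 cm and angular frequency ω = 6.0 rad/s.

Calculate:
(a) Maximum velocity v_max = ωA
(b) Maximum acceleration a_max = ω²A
v_max = ωA = 6.0×0.065 = 0.39 m/s
a_max = ω²A = 6.0²×0.065 = 2.34 m/s²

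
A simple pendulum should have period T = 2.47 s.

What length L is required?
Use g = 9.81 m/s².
T = 2π√(L/g) → L = g(T/2π)² = 9.81×(2.47/2π)² = 1.516 m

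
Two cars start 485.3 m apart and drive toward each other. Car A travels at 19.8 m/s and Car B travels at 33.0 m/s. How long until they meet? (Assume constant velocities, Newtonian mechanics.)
Combined speed: v_combined = 19.8 + 33.0 = 52.8 m/s
Time to meet: t = d/52.8 = 485.3/52.8 = 9.19 s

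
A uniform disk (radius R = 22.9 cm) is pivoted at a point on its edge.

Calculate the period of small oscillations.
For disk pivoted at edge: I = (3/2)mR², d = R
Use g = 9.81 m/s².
I/m = (3/2)R² = 0.07866 m²; d = R = 0.229 m
T = 2π√((3/2)R²/(gR)) = 2π√(3R/(2g)) = 1.176 s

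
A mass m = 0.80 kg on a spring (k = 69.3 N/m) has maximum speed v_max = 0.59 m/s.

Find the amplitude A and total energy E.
½mv²_max = ½kA² → A = v_max√(m/k) = 0.59×√(0.8/69.3) = 0.06339 m = 6.339 cm
E = ½mv²_max = ½×0.8×0.59² = 0.1392 J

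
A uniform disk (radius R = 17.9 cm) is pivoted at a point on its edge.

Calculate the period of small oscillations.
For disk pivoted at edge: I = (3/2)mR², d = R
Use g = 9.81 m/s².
I/m = (3/2)R² = 0.04806 m²; d = R = 0.179 m
T = 2π√((3/2)R²/(gR)) = 2π√(3R/(2g)) = 1.039 s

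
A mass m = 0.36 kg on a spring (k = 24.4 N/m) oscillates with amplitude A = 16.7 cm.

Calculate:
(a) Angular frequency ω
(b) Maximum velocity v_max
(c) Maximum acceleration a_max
ω = √(k/m) = √(24.4/0.36) = 8.233 rad/s
v_max = ωA = 8.233×0.167 = 1.375 m/s
a_max = ω²A = 8.233²×0.167 = 11.32 m/s²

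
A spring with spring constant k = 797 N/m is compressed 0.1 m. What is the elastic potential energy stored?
PE = ½kx² = ½×797×0.1² = 3.985 J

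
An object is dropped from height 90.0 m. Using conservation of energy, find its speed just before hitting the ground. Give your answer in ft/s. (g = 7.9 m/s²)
mgh = ½mv² → v = √(2gh) = √(2×7.9×90) = 37.71 m/s = 123.7 ft/s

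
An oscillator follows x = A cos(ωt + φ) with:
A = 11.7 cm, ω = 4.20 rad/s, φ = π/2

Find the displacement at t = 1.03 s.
x = A cos(ωt + φ) = 11.7×cos(4.2×1.03 + π/2) = 10.84 cm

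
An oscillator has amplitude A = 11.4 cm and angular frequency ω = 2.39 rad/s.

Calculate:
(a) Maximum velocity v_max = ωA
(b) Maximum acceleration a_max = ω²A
v_max = ωA = 2.39×0.114 = 0.2725 m/s
a_max = ω²A = 2.39²×0.114 = 0.6512 m/s²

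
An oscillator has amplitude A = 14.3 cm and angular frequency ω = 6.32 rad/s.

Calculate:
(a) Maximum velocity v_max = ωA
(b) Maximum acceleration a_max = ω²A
v_max = ωA = 6.32×0.143 = 0.9038 m/s
a_max = ω²A = 6.32²×0.143 = 5.712 m/s²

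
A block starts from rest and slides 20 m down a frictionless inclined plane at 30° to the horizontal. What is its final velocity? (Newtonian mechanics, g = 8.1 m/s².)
a = g sin(θ) = 8.1 × sin(30°) = 4.05 m/s²
v = √(2ad) = √(2 × 4.05 × 20) = 12.73 m/s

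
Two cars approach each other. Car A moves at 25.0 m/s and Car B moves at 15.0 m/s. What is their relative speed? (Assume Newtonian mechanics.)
v_rel = v_A + v_B = 25.0 + 15.0 = 40.0 m/s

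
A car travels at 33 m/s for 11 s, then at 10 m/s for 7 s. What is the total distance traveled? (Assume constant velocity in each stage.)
d₁ = v₁t₁ = 33 × 11 = 363 m
d₂ = v₂t₂ = 10 × 7 = 70 m
d_total = 363 + 70 = 433 m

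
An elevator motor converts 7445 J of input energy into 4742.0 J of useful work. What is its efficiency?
η = W_out/W_in = 4742.0/7445 = 0.6369 = 63.69%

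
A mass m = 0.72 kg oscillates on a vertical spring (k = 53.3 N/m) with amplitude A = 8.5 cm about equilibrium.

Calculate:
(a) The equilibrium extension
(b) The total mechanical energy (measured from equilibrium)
x_eq = mg/k = 0.72×9.81/53.3 = 0.1325 m = 13.25 cm
E = ½kA² = ½×53.3×(0.085)² = 0.1925 J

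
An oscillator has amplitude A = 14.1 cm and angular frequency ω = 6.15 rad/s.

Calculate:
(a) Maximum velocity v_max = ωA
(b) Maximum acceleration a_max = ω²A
v_max = ωA = 6.15×0.141 = 0.8672 m/s
a_max = ω²A = 6.15²×0.141 = 5.333 m/s²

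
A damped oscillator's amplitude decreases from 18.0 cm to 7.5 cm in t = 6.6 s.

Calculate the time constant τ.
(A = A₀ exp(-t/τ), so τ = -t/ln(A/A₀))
A/A₀ = 7.5/18.0 = 0.4167; ln(A/A₀) = -0.8755
τ = −t/ln(A/A₀) = −6.6/-0.8755 = 7.539 s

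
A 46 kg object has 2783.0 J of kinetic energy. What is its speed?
KE = ½mv² → v = √(2KE/m) = √(2×2783.0/46) = 11.0 m/s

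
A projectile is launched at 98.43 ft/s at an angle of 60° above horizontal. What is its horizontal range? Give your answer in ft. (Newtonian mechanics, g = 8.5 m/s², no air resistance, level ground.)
R = v₀² sin(2θ) / g (with unit conversion) = 300.9 ft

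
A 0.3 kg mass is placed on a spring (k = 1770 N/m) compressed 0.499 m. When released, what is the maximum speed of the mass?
½kx² = ½mv² → v = x√(k/m) = 0.499×√(1770/0.3) = 38.33 m/s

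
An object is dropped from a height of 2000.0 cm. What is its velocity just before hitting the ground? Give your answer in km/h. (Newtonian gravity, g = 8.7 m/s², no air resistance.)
v = √(2gh) (with unit conversion) = 67.16 km/h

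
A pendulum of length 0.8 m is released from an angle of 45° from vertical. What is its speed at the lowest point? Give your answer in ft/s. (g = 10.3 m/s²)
h = L(1 − cosθ) = 0.8×(1 − cos45°) = 0.2343 m
v = √(2gh) = √(2×10.3×0.2343) = 2.197 m/s = 7.208 ft/s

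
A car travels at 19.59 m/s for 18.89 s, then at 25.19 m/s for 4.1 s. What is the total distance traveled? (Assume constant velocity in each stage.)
d₁ = v₁t₁ = 19.59 × 18.89 = 370.055 m
d₂ = v₂t₂ = 25.19 × 4.1 = 103.279 m
d_total = 370.055 + 103.279 = 473.33 m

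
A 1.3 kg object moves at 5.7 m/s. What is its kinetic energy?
KE = ½mv² = ½×1.3×5.7² = 21.1185 J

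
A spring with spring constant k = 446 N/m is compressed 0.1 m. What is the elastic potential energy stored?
PE = ½kx² = ½×446×0.1² = 2.23 J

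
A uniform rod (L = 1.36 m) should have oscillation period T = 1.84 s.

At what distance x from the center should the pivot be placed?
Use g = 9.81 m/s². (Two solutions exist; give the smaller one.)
T = 2π√((L²/12 + x²)/(gx)). Let c = T²g/(4π²) = 0.8413.
x² − cx + L²/12 = 0 → x = (c − √(c² − L²/3))/2 = 0.2696 m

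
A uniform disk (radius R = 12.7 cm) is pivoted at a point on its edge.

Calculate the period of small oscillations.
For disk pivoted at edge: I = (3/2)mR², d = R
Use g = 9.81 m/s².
I/m = (3/2)R² = 0.02419 m²; d = R = 0.127 m
T = 2π√((3/2)R²/(gR)) = 2π√(3R/(2g)) = 0.8756 s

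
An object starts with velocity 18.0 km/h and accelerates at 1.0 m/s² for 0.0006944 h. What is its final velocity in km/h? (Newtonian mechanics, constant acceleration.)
v = v₀ + at (with unit conversion) = 27.0 km/h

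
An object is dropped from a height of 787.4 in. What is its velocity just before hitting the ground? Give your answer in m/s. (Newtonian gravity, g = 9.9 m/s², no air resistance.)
v = √(2gh) (with unit conversion) = 19.9 m/s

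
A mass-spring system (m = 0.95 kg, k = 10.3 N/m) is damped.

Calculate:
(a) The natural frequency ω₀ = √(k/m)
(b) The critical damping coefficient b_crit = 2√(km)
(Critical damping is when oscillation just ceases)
ω₀ = √(k/m) = √(10.3/0.95) = 3.293 rad/s
b_crit = 2√(km) = 2√(10.3×0.95) = 6.256 kg/s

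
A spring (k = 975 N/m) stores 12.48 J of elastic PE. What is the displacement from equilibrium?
PE = ½kx² → x = √(2PE/k) = √(2×12.48/975) = 0.16 m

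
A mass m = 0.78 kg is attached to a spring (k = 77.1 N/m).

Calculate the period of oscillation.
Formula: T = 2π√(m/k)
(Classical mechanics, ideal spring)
T = 2π√(m/k) = 2π√(0.78/77.1) = 0.632 s; f = 1/T = 1.582 Hz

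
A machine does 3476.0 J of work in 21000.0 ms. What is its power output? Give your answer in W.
P = W/t = 3476 J / 21 s = 165.5 W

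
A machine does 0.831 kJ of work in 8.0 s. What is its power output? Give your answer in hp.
P = W/t = 831 J / 8 s = 103.9 W = 0.1393 hp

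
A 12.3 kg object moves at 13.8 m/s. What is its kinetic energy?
KE = ½mv² = ½×12.3×13.8² = 1171.206 J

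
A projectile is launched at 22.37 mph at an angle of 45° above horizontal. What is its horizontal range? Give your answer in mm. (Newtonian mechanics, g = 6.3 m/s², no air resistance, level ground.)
R = v₀² sin(2θ) / g (with unit conversion) = 15870.0 mm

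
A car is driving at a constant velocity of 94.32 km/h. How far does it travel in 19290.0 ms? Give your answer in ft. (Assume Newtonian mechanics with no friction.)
d = vt (with unit conversion) = 1658.0 ft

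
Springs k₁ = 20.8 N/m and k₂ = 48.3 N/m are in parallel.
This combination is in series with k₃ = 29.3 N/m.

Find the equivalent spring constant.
k₁₂ = k₁ + k₂ = 69.1 N/m (parallel)
1/k_eq = 1/k₁₂ + 1/k₃ → k_eq = 20.58 N/m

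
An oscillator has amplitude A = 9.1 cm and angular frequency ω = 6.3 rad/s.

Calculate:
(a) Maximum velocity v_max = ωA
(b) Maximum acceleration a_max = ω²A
v_max = ωA = 6.3×0.091 = 0.5733 m/s
a_max = ω²A = 6.3²×0.091 = 3.612 m/s²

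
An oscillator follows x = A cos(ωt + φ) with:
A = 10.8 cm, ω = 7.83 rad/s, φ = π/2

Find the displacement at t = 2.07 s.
x = A cos(ωt + φ) = 10.8×cos(7.83×2.07 + π/2) = 5.179 cm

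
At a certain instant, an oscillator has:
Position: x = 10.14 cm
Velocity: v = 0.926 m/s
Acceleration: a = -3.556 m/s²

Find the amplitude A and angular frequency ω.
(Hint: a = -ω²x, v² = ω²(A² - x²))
a = −ω²x → ω = √(|a|/x) = √(3.556/0.1014) = 5.922 rad/s
v² = ω²(A² − x²) → A = √(x² + v²/ω²) = √(0.1014² + 0.926²/5.922²) = 0.1864 m = 18.64 cm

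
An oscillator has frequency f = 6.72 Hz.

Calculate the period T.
T = 1/f = 1/6.72 = 0.1488 s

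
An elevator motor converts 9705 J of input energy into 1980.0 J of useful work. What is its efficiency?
η = W_out/W_in = 1980.0/9705 = 0.204 = 20.4%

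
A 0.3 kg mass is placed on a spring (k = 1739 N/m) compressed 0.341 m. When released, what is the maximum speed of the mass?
½kx² = ½mv² → v = x√(k/m) = 0.341×√(1739/0.3) = 25.96 m/s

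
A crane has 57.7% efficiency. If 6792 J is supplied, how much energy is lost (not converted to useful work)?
W_out = η × W_in = 0.577×6792 = 3919.0 J
W_lost = W_in − W_out = 6792 − 3919.0 = 2873.0 J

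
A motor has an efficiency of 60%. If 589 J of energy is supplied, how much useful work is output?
W_out = η × W_in = 0.6 × 589 = 353.4 J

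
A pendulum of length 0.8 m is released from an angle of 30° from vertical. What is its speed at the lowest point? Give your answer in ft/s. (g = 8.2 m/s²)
h = L(1 − cosθ) = 0.8×(1 − cos30°) = 0.1072 m
v = √(2gh) = √(2×8.2×0.1072) = 1.326 m/s = 4.35 ft/s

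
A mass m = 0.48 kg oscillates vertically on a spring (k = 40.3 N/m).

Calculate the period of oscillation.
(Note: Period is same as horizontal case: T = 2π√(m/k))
T = 2π√(m/k) = 2π√(0.48/40.3) = 0.6857 s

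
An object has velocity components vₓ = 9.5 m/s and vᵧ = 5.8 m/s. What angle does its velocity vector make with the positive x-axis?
θ = arctan(vᵧ/vₓ) = arctan(5.8/9.5) = 31.41°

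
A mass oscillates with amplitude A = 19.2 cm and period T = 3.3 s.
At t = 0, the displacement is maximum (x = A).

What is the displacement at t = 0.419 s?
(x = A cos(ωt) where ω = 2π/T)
ω = 2π/T = 2π/3.3 = 1.904 rad/s
x = A cos(ωt) = 19.2×cos(1.904×0.419) = 13.41 cm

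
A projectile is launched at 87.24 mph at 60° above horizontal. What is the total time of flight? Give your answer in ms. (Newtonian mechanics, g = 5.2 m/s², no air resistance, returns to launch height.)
T = 2v₀sin(θ)/g (with unit conversion) = 12990.0 ms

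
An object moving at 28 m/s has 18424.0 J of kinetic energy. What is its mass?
KE = ½mv² → m = 2KE/v² = 2×18424.0/28² = 47.0 kg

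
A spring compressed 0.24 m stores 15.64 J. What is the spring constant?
PE = ½kx² → k = 2PE/x² = 2×15.64/0.24² = 543.1 N/m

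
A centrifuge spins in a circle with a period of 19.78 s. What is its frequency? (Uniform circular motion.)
f = 1/T = 1/19.78 = 0.0506 Hz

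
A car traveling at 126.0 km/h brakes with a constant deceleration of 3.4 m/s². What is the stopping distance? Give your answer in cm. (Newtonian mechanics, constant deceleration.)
d = v₀² / (2a) (with unit conversion) = 18010.0 cm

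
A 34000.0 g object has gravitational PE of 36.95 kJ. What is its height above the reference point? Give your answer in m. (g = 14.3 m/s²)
PE = mgh → h = PE/(mg) = 3.695e+04 J / (34 kg × 14.3 m/s²) = 76 m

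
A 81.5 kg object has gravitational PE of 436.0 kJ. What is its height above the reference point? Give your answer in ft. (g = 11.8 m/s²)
PE = mgh → h = PE/(mg) = 4.36e+05 J / (81.5 kg × 11.8 m/s²) = 453.4 m = 1487.0 ft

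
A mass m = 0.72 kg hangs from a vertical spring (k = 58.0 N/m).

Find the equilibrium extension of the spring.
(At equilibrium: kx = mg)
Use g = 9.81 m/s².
x_eq = mg/k = 0.72×9.81/58.0 = 0.1218 m = 12.18 cm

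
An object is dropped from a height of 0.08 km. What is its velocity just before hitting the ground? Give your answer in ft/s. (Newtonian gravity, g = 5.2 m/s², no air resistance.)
v = √(2gh) (with unit conversion) = 94.63 ft/s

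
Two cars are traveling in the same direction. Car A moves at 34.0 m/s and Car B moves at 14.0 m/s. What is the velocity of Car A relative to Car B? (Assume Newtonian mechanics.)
v_rel = v_A - v_B = 34.0 - 14.0 = 20.0 m/s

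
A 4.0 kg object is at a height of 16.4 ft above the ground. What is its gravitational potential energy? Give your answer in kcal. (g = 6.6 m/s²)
PE = mgh = 4 kg × 6.6 m/s² × 4.999 m = 132 J = 0.03154 kcal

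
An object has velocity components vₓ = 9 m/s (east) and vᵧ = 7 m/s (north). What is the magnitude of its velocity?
|v| = √(vₓ² + vᵧ²) = √(9² + 7²) = √(130) = 11.4 m/s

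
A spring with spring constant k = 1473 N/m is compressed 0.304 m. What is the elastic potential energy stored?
PE = ½kx² = ½×1473×0.304² = 68.06 J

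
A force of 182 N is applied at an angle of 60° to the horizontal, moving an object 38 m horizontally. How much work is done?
W = Fd cosθ = 182×38×cos(60°) = 3458.0 J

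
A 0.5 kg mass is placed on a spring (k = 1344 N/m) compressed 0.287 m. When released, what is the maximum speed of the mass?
½kx² = ½mv² → v = x√(k/m) = 0.287×√(1344/0.5) = 14.88 m/s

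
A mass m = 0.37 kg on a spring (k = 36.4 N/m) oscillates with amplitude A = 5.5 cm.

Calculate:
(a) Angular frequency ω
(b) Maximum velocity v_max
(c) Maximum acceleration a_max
ω = √(k/m) = √(36.4/0.37) = 9.919 rad/s
v_max = ωA = 9.919×0.055 = 0.5455 m/s
a_max = ω²A = 9.919²×0.055 = 5.411 m/s²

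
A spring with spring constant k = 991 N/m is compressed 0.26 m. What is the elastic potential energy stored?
PE = ½kx² = ½×991×0.26² = 33.5 J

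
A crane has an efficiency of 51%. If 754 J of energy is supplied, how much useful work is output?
W_out = η × W_in = 0.51 × 754 = 384.54 J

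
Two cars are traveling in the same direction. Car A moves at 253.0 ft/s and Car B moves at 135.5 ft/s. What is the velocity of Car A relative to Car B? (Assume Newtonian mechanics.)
v_rel = v_A - v_B = 253.0 - 135.5 = 117.5 ft/s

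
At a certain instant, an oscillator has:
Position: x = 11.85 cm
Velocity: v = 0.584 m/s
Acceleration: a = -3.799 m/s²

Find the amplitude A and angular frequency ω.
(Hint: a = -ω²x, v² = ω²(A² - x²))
a = −ω²x → ω = √(|a|/x) = √(3.799/0.1185) = 5.662 rad/s
v² = ω²(A² − x²) → A = √(x² + v²/ω²) = √(0.1185² + 0.584²/5.662²) = 0.1571 m = 15.71 cm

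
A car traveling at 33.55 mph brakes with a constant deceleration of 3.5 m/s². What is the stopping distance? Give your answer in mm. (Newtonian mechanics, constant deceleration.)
d = v₀² / (2a) (with unit conversion) = 32140.0 mm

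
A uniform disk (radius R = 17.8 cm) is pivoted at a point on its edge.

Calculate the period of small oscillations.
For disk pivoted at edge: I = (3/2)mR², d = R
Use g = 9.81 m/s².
I/m = (3/2)R² = 0.04753 m²; d = R = 0.178 m
T = 2π√((3/2)R²/(gR)) = 2π√(3R/(2g)) = 1.037 s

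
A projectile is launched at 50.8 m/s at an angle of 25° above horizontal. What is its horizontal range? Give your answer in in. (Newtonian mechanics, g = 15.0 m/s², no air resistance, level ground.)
R = v₀² sin(2θ) / g (with unit conversion) = 5189.0 in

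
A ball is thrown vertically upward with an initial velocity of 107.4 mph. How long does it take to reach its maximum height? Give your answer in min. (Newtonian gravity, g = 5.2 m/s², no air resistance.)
t_up = v₀/g (with unit conversion) = 0.1539 min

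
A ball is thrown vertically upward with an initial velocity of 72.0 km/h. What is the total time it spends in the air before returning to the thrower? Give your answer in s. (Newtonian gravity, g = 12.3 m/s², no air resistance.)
t_total = 2v₀/g (with unit conversion) = 3.252 s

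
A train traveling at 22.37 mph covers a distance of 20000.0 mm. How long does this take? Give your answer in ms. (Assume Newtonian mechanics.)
t = d/v (with unit conversion) = 2000.0 ms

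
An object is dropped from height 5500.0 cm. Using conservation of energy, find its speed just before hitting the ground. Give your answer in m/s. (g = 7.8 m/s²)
mgh = ½mv² → v = √(2gh) = √(2×7.8×55) = 29.29 m/s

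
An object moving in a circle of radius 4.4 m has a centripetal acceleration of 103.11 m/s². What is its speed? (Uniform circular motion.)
v = √(a_c × r) = √(103.11 × 4.4) = 21.3 m/s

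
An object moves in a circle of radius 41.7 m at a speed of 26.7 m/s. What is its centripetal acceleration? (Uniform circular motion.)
a_c = v²/r = 26.7²/41.7 = 712.89/41.7 = 17.1 m/s²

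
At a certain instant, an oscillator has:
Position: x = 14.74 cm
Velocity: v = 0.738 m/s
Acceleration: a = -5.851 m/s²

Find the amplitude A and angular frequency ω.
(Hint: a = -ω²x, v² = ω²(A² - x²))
a = −ω²x → ω = √(|a|/x) = √(5.851/0.1474) = 6.3 rad/s
v² = ω²(A² − x²) → A = √(x² + v²/ω²) = √(0.1474² + 0.738²/6.3²) = 0.1883 m = 18.83 cm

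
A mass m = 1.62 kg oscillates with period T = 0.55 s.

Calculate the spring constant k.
T = 2π√(m/k) → k = m(2π/T)² = 1.62×(2π/0.55)² = 211.4 N/m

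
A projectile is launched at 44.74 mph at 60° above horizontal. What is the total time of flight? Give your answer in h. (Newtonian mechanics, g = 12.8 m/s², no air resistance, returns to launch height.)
T = 2v₀sin(θ)/g (with unit conversion) = 0.0007518 h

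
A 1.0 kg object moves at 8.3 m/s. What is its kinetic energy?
KE = ½mv² = ½×1.0×8.3² = 34.445 J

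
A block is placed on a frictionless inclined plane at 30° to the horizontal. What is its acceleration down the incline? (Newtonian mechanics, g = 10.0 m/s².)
a = g sin(θ) = 10.0 × sin(30°) = 10.0 × 0.5 = 5.0 m/s²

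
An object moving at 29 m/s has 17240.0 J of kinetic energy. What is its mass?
KE = ½mv² → m = 2KE/v² = 2×17240.0/29² = 41.0 kg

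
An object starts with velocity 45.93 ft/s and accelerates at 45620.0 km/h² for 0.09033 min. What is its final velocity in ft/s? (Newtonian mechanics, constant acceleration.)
v = v₀ + at (with unit conversion) = 108.5 ft/s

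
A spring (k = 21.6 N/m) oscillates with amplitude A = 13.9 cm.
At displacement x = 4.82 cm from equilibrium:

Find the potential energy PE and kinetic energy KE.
E_total = ½kA² = ½×21.6×(0.139)² = 0.2087 J
PE = ½kx² = ½×21.6×(0.0482)² = 0.02509 J
KE = E_total − PE = 0.1836 J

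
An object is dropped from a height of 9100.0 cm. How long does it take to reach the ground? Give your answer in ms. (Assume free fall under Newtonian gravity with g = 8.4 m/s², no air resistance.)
t = √(2h/g) (with unit conversion) = 4655.0 ms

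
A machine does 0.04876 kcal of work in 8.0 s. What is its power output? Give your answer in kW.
P = W/t = 204 J / 8 s = 25.5 W = 0.0255 kW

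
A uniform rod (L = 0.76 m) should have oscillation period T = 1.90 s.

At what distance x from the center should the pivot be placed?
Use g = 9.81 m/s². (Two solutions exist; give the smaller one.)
T = 2π√((L²/12 + x²)/(gx)). Let c = T²g/(4π²) = 0.897.
x² − cx + L²/12 = 0 → x = (c − √(c² − L²/3))/2 = 0.05732 m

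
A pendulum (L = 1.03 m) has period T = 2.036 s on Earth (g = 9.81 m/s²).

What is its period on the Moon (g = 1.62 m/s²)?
T = 2π√(L/g), so T_moon/T_earth = √(g_earth/g_moon)
T_moon = 2π√(1.03/1.62) = 5.01 s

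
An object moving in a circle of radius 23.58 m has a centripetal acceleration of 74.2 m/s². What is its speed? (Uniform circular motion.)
v = √(a_c × r) = √(74.2 × 23.58) = 41.83 m/s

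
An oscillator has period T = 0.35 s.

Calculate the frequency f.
f = 1/T = 1/0.35 = 2.857 Hz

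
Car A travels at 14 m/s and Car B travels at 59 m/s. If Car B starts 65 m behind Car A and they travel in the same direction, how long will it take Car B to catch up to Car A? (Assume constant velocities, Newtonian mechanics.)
Relative speed: v_rel = 59 - 14 = 45 m/s
Time to catch: t = d₀/v_rel = 65/45 = 1.44 s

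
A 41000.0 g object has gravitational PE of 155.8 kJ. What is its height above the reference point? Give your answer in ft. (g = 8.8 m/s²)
PE = mgh → h = PE/(mg) = 1.558e+05 J / (41 kg × 8.8 m/s²) = 431.8 m = 1417.0 ft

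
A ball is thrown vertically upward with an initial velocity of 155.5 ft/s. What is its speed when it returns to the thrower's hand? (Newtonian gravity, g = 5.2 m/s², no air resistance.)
By conservation of energy, the ball returns at the same speed = 155.5 ft/s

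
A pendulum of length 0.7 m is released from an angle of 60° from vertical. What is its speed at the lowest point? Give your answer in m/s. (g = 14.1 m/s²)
h = L(1 − cosθ) = 0.7×(1 − cos60°) = 0.35 m
v = √(2gh) = √(2×14.1×0.35) = 3.142 m/s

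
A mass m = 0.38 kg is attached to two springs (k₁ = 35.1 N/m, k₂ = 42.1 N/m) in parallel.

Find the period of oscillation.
k_eq = k₁+k₂ = 77.2 N/m
T = 2π√(m/k_eq) = 2π√(0.38/77.2) = 0.4408 s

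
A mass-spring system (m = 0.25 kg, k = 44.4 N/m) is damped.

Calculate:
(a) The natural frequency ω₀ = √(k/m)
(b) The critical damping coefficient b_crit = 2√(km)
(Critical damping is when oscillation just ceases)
ω₀ = √(k/m) = √(44.4/0.25) = 13.33 rad/s
b_crit = 2√(km) = 2√(44.4×0.25) = 6.663 kg/s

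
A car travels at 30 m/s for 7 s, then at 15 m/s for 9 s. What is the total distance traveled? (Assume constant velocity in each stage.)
d₁ = v₁t₁ = 30 × 7 = 210 m
d₂ = v₂t₂ = 15 × 9 = 135 m
d_total = 210 + 135 = 345 m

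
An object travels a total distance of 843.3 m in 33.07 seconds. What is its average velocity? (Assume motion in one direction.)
v_avg = Δd / Δt = 843.3 / 33.07 = 25.5 m/s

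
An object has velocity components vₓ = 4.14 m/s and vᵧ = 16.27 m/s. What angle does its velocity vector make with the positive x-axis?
θ = arctan(vᵧ/vₓ) = arctan(16.27/4.14) = 75.72°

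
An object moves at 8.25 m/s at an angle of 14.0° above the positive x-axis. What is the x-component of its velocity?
vₓ = v cos(θ) = 8.25 × cos(14.0°) = 8.0 m/s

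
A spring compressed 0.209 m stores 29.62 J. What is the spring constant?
PE = ½kx² → k = 2PE/x² = 2×29.62/0.209² = 1356.0 N/m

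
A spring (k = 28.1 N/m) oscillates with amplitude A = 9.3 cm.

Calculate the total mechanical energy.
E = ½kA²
E = ½kA² = ½×28.1×(0.093)² = 0.1215 J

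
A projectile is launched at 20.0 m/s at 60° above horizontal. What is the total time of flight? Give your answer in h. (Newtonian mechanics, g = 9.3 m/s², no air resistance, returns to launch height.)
T = 2v₀sin(θ)/g (with unit conversion) = 0.001035 h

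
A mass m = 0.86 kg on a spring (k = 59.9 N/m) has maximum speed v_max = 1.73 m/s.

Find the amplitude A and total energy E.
½mv²_max = ½kA² → A = v_max√(m/k) = 1.73×√(0.86/59.9) = 0.2073 m = 20.73 cm
E = ½mv²_max = ½×0.86×1.73² = 1.287 J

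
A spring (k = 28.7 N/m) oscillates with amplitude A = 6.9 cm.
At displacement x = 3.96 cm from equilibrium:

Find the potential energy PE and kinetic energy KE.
E_total = ½kA² = ½×28.7×(0.069)² = 0.06832 J
PE = ½kx² = ½×28.7×(0.0396)² = 0.0225 J
KE = E_total − PE = 0.04582 J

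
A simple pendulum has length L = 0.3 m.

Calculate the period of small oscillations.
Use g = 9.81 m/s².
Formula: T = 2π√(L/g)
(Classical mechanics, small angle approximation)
T = 2π√(L/g) = 2π√(0.3/9.81) = 1.099 s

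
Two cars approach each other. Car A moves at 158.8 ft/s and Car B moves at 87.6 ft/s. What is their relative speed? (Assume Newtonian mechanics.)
v_rel = v_A + v_B = 158.8 + 87.6 = 246.4 ft/s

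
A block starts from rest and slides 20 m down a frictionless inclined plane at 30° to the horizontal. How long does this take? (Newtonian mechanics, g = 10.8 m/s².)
a = g sin(θ) = 10.8 × sin(30°) = 5.4 m/s²
t = √(2d/a) = √(2 × 20 / 5.4) = 2.72 s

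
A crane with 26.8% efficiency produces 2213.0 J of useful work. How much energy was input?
W_in = W_out/η = 2213.0/0.268 = 8257.5 J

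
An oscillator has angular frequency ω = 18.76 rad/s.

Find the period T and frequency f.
T = 2π/ω = 2π/18.76 = 0.3349 s; f = ω/2π = 2.986 Hz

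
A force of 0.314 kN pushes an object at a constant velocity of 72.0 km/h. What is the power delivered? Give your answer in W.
P = Fv = 314 N × 20 m/s = 6280 W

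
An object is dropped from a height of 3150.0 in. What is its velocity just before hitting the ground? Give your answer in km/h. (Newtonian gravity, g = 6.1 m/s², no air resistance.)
v = √(2gh) (with unit conversion) = 112.5 km/h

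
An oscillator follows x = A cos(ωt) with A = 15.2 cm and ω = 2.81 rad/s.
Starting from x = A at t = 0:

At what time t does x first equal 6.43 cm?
cos(ωt) = x/A = 6.43/15.2 = 0.423
ωt = arccos(0.423) = 1.134 rad
t = 1.134/2.81 = 0.4036 s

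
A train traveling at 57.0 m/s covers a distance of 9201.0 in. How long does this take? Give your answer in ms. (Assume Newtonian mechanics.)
t = d/v (with unit conversion) = 4100.0 ms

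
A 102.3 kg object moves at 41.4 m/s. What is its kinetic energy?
KE = ½mv² = ½×102.3×41.4² = 87669.05 J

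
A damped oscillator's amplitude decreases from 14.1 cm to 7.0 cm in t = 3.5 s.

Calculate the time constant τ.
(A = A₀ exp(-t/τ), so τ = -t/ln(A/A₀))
A/A₀ = 7.0/14.1 = 0.4965; ln(A/A₀) = -0.7003
τ = −t/ln(A/A₀) = −3.5/-0.7003 = 4.998 s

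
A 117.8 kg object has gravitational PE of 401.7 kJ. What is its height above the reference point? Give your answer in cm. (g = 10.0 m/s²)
PE = mgh → h = PE/(mg) = 4.017e+05 J / (117.8 kg × 10.0 m/s²) = 341 m = 34100.0 cm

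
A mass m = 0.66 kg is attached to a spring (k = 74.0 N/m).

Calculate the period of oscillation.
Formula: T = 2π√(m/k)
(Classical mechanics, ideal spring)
T = 2π√(m/k) = 2π√(0.66/74.0) = 0.5934 s; f = 1/T = 1.685 Hz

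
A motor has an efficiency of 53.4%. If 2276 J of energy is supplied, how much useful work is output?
W_out = η × W_in = 0.534 × 2276 = 1215.4 J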